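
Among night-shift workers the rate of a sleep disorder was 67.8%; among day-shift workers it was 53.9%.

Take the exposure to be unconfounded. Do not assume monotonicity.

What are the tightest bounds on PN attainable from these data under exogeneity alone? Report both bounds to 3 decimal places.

p₁ = 0.678, p₀ = 0.539.
Under exogeneity alone the bounds on PN are max{0,(p₁−p₀)/p₁} ≤ PN ≤ min{1,(1−p₀)/p₁}.
  lower = (p₁ − p₀)/p₁ = 0.139 / 0.678 ≈ 0.2050
  upper = min{1, (1 − p₀)/p₁} = 0.461 / 0.678 ≈ 0.6799

0.205 ≤ PN ≤ 0.680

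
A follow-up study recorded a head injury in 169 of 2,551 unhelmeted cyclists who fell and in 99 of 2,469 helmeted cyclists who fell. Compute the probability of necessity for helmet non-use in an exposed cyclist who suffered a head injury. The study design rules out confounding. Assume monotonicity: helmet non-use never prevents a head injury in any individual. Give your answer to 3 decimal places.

PN ≈ 0.395

p₁ = P(outcome | exposed) = 169/2551 = 0.066249
p₀ = P(outcome | unexposed) = 99/2469 = 0.040097
Under exogeneity and monotonicity, PN = (p₁ − p₀) / p₁.
PN = (0.066249 − 0.040097) / 0.066249 = 0.026151 / 0.066249 ≈ 0.3947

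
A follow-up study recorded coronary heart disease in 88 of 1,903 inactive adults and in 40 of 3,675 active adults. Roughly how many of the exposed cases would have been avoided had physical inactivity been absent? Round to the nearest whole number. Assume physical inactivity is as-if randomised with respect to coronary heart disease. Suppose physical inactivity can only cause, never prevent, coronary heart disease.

p₁ = P(outcome | exposed) = 88/1903 = 0.046243
p₀ = P(outcome | unexposed) = 40/3675 = 0.010884
PN = (p₁ − p₀)/p₁ = (0.046243 − 0.010884) / 0.046243 ≈ 0.76463.
Attributable cases ≈ PN × (exposed cases) = 0.76463 × 88 ≈ 67.29.

about 67 cases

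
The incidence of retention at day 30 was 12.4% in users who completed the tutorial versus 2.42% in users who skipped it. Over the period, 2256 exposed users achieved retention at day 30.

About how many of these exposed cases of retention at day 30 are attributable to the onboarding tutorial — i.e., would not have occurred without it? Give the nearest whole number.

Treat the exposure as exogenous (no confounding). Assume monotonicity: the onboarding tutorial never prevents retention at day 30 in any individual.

p₁ = 0.124, p₀ = 0.0242.
PN = (p₁ − p₀)/p₁ = (0.124 − 0.0242) / 0.124 ≈ 0.80484.
Attributable cases ≈ PN × (exposed cases) = 0.80484 × 2256 ≈ 1815.72.

about 1816 cases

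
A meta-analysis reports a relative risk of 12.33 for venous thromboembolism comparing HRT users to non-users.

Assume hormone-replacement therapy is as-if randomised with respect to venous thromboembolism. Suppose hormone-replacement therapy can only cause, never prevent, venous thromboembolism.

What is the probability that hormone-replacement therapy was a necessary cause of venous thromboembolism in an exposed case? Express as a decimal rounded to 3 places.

Under exogeneity and monotonicity, PN = (RR − 1) / RR = 1 − 1/RR.
PN = (12.33 − 1) / 12.33 = 11.33 / 12.33 ≈ 0.9189

PN ≈ 0.919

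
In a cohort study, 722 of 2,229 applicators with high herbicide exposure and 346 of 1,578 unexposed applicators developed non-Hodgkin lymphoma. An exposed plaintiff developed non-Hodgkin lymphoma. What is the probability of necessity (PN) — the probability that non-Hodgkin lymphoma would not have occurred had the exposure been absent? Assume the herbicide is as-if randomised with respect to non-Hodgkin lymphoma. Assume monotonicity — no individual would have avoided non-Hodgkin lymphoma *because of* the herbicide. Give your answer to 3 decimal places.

p₁ = P(outcome | exposed) = 722/2229 = 0.32391
p₀ = P(outcome | unexposed) = 346/1578 = 0.21926
Under exogeneity and monotonicity, PN = (p₁ − p₀) / p₁.
PN = (0.32391 − 0.21926) / 0.32391 = 0.10465 / 0.32391 ≈ 0.3231

PN ≈ 0.323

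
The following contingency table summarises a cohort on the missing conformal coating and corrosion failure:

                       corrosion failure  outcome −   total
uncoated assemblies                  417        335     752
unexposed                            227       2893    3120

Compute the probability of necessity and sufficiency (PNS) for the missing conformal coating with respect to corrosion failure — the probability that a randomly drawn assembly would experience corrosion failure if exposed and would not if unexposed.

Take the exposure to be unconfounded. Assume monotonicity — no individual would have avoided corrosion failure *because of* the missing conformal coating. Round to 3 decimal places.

PNS ≈ 0.482

p₁ = P(outcome | exposed) = 417/752 = 0.55452
p₀ = P(outcome | unexposed) = 227/3120 = 0.072756
Under exogeneity and monotonicity, PNS = p₁ − p₀.
PNS = 0.55452 − 0.072756 = 0.48176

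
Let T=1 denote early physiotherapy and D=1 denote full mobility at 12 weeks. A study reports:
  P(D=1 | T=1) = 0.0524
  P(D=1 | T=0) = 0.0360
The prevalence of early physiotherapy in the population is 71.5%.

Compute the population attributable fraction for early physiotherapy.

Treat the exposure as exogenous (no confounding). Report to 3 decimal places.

PAF ≈ 0.246

Let p₁ = 0.0524, p₀ = 0.036.
Overall risk P(Y=1) = π·p₁ + (1−π)·p₀ = 0.715×0.0524 + 0.285×0.036 = 0.047726.
Under exogeneity, PAF = [P(Y=1) − p₀] / P(Y=1).
PAF = (0.047726 − 0.036) / 0.047726 ≈ 0.2457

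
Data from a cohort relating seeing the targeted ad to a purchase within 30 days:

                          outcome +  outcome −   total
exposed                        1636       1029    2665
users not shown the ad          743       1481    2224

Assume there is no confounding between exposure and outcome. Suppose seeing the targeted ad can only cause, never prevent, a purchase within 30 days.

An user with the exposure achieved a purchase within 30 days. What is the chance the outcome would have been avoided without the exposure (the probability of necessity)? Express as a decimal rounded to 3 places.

p₁ = P(outcome | exposed) = 1636/2665 = 0.61388
p₀ = P(outcome | unexposed) = 743/2224 = 0.33408
Under exogeneity and monotonicity, PN = (p₁ − p₀)/p₁.
PN = (0.61388 − 0.33408) / 0.61388 ≈ 0.4558

PN ≈ 0.456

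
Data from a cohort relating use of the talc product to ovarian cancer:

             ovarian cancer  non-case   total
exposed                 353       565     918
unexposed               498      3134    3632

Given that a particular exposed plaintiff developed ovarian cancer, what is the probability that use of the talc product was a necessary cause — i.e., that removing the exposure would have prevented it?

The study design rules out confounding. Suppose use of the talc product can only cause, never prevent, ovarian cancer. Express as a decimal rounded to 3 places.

PN ≈ 0.643

p₁ = P(outcome | exposed) = 353/918 = 0.38453
p₀ = P(outcome | unexposed) = 498/3632 = 0.13711
Under exogeneity and monotonicity, PN = (p₁ − p₀) / p₁.
PN = (0.38453 − 0.13711) / 0.38453 = 0.24742 / 0.38453 ≈ 0.6434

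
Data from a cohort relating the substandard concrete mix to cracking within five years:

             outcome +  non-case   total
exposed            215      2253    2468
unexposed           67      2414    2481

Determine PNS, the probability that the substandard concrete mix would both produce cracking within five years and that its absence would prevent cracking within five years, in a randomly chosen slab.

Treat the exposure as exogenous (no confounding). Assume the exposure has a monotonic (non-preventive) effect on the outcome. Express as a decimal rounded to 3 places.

PNS ≈ 0.060

p₁ = P(outcome | exposed) = 215/2468 = 0.087115
p₀ = P(outcome | unexposed) = 67/2481 = 0.027005
Under exogeneity and monotonicity, PNS = p₁ − p₀.
PNS = 0.087115 − 0.027005 = 0.06011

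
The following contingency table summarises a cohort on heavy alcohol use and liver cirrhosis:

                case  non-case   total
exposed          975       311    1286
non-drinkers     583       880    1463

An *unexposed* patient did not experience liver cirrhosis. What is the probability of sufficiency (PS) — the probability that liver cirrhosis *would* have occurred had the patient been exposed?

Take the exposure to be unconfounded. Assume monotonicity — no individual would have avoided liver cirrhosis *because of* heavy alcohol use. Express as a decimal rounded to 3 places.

PS ≈ 0.598

p₁ = P(outcome | exposed) = 975/1286 = 0.75816
p₀ = P(outcome | unexposed) = 583/1463 = 0.3985
Under exogeneity and monotonicity, PS = (p₁ − p₀)/(1 − p₀).
PS = (0.75816 − 0.3985) / 0.6015 ≈ 0.5979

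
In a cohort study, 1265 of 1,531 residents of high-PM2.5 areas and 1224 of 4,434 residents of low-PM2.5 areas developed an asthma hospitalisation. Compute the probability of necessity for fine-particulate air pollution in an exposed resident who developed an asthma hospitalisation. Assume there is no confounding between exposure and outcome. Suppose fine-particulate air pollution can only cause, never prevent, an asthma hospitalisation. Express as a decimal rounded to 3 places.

p₁ = P(outcome | exposed) = 1265/1531 = 0.82626
p₀ = P(outcome | unexposed) = 1224/4434 = 0.27605
Under exogeneity and monotonicity, PN = (p₁ − p₀) / p₁.
PN = (0.82626 − 0.27605) / 0.82626 = 0.55021 / 0.82626 ≈ 0.6659

PN ≈ 0.666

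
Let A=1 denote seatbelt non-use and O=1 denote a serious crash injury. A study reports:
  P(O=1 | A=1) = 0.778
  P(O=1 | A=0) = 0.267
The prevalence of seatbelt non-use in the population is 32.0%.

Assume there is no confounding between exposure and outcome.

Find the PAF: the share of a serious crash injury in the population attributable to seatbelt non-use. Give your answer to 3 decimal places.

PAF ≈ 0.380

Let p₁ = 0.778, p₀ = 0.267.
Overall risk P(Y=1) = π·p₁ + (1−π)·p₀ = 0.32×0.778 + 0.68×0.267 = 0.43052.
Under exogeneity, PAF = [P(Y=1) − p₀] / P(Y=1).
PAF = (0.43052 − 0.267) / 0.43052 ≈ 0.3798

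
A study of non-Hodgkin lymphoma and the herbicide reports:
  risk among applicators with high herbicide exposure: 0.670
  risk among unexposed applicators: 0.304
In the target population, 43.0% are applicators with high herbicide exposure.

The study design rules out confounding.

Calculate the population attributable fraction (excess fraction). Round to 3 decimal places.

PAF ≈ 0.341

Let p₁ = 0.67, p₀ = 0.304.
Overall risk P(Y=1) = π·p₁ + (1−π)·p₀ = 0.43×0.67 + 0.57×0.304 = 0.46138.
Under exogeneity, PAF = [P(Y=1) − p₀] / P(Y=1).
PAF = (0.46138 − 0.304) / 0.46138 ≈ 0.3411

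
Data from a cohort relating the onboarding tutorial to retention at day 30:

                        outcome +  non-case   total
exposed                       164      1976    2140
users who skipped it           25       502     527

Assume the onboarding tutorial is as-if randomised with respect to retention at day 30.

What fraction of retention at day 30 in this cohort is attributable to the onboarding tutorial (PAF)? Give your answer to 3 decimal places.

PAF ≈ 0.331

p₁ = P(outcome | exposed) = 164/2140 = 0.076636
p₀ = P(outcome | unexposed) = 25/527 = 0.047438
Exposure prevalence π = 2140/2667 = 0.8024; overall risk P(Y=1) = 0.070866.
Under exogeneity, PAF = [P(Y=1) − p₀]/P(Y=1).
PAF = (0.070866 − 0.047438) / 0.070866 ≈ 0.3306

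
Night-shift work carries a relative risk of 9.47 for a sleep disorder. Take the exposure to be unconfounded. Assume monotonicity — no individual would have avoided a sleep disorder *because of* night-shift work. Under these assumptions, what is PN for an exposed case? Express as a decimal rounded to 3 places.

Under exogeneity and monotonicity, PN = (RR − 1) / RR = 1 − 1/RR.
PN = (9.47 − 1) / 9.47 = 8.47 / 9.47 ≈ 0.8944

PN ≈ 0.894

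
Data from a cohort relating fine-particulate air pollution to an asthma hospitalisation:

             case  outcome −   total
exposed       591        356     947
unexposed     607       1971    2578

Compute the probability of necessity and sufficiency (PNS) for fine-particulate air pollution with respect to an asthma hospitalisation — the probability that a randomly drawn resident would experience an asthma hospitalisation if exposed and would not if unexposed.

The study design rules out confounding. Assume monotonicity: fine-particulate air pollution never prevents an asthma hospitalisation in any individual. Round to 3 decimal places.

PNS ≈ 0.389

p₁ = P(outcome | exposed) = 591/947 = 0.62408
p₀ = P(outcome | unexposed) = 607/2578 = 0.23545
Under exogeneity and monotonicity, PNS = p₁ − p₀.
PNS = 0.62408 − 0.23545 = 0.38862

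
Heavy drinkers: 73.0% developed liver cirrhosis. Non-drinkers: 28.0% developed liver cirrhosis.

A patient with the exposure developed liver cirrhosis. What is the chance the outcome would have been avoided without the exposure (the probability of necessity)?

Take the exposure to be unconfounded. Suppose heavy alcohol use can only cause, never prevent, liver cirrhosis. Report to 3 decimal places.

p₁ = 0.73, p₀ = 0.28.
Under exogeneity and monotonicity, PN = (p₁ − p₀) / p₁.
PN = (0.73 − 0.28) / 0.73 = 0.45 / 0.73 ≈ 0.6164

PN ≈ 0.616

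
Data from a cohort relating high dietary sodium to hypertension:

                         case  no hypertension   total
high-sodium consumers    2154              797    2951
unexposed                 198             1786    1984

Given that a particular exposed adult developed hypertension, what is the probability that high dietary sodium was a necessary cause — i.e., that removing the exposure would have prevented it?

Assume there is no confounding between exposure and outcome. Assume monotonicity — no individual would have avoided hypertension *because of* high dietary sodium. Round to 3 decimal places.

PN ≈ 0.863

p₁ = P(outcome | exposed) = 2154/2951 = 0.72992
p₀ = P(outcome | unexposed) = 198/1984 = 0.099798
Under exogeneity and monotonicity, PN = (p₁ − p₀) / p₁.
PN = (0.72992 − 0.099798) / 0.72992 = 0.63012 / 0.72992 ≈ 0.8633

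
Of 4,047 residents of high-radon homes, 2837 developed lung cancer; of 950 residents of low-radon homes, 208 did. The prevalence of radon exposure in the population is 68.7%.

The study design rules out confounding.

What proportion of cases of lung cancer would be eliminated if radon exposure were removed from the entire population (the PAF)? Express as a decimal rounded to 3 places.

PAF ≈ 0.602

p₁ = P(outcome | exposed) = 2837/4047 = 0.70101
p₀ = P(outcome | unexposed) = 208/950 = 0.21895
Overall risk P(Y=1) = π·p₁ + (1−π)·p₀ = 0.687×0.70101 + 0.313×0.21895 = 0.55013.
Under exogeneity, PAF = [P(Y=1) − p₀] / P(Y=1).
PAF = (0.55013 − 0.21895) / 0.55013 ≈ 0.6020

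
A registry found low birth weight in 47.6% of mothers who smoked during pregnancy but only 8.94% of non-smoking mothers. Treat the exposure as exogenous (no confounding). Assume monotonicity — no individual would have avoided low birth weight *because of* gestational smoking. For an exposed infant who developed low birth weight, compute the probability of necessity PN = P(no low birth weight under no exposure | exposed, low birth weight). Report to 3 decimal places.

PN ≈ 0.812

p₁ = 0.476, p₀ = 0.0894.
Under exogeneity and monotonicity, PN = (p₁ − p₀) / p₁.
PN = (0.476 − 0.0894) / 0.476 = 0.3866 / 0.476 ≈ 0.8122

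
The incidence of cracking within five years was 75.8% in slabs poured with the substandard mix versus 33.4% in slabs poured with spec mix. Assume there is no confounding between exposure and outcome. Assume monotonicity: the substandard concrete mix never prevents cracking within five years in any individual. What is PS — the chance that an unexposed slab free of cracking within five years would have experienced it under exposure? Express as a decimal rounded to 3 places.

PS ≈ 0.637

p₁ = 0.758, p₀ = 0.334.
Under exogeneity and monotonicity, PS = (p₁ − p₀) / (1 − p₀).
PS = (0.758 − 0.334) / (1 − 0.334) = 0.424 / 0.666 ≈ 0.6366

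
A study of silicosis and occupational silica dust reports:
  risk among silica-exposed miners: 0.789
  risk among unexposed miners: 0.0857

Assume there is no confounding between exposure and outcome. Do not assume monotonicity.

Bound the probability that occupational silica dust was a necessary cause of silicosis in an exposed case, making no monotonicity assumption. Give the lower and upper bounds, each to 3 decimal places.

0.891 ≤ PN ≤ 1.000

Let p₁ = 0.789, p₀ = 0.0857.
Under exogeneity alone the bounds on PN are max{0,(p₁−p₀)/p₁} ≤ PN ≤ min{1,(1−p₀)/p₁}.
  lower = (p₁ − p₀)/p₁ = 0.7033 / 0.789 ≈ 0.8914
  upper = min{1, (1 − p₀)/p₁} = 0.9143 / 0.789 ≈ 1.1588 → capped at 1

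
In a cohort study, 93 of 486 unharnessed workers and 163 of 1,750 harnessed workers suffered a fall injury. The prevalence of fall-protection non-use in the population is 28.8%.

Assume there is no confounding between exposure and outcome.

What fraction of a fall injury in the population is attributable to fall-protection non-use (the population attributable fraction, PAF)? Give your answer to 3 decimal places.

PAF ≈ 0.233

p₁ = P(outcome | exposed) = 93/486 = 0.19136
p₀ = P(outcome | unexposed) = 163/1750 = 0.093143
Overall risk P(Y=1) = π·p₁ + (1−π)·p₀ = 0.288×0.19136 + 0.712×0.093143 = 0.12143.
Under exogeneity, PAF = [P(Y=1) − p₀] / P(Y=1).
PAF = (0.12143 − 0.093143) / 0.12143 ≈ 0.2329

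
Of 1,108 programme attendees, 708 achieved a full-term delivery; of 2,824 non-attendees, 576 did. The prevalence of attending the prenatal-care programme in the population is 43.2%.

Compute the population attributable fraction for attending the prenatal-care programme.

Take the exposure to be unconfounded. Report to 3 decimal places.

p₁ = P(outcome | exposed) = 708/1108 = 0.63899
p₀ = P(outcome | unexposed) = 576/2824 = 0.20397
Overall risk P(Y=1) = π·p₁ + (1−π)·p₀ = 0.432×0.63899 + 0.568×0.20397 = 0.3919.
Under exogeneity, PAF = [P(Y=1) − p₀] / P(Y=1).
PAF = (0.3919 − 0.20397) / 0.3919 ≈ 0.4795

PAF ≈ 0.480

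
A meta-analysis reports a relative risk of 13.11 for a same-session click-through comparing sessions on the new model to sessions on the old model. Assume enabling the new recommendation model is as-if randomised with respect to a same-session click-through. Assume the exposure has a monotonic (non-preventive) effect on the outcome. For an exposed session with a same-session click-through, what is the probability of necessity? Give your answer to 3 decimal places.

Under exogeneity and monotonicity, PN = (RR − 1) / RR = 1 − 1/RR.
PN = (13.11 − 1) / 13.11 = 12.11 / 13.11 ≈ 0.9237

PN ≈ 0.924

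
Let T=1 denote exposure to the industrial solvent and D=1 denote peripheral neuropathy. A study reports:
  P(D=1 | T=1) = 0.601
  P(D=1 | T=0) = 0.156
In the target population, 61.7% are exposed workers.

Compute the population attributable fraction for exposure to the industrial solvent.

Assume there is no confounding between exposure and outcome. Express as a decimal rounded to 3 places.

Let p₁ = 0.601, p₀ = 0.156.
Overall risk P(Y=1) = π·p₁ + (1−π)·p₀ = 0.617×0.601 + 0.383×0.156 = 0.43057.
Under exogeneity, PAF = [P(Y=1) − p₀] / P(Y=1).
PAF = (0.43057 − 0.156) / 0.43057 ≈ 0.6377

PAF ≈ 0.638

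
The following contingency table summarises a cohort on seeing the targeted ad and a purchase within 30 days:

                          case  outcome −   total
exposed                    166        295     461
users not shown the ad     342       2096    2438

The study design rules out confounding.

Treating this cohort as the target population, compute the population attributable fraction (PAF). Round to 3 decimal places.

PAF ≈ 0.199

p₁ = P(outcome | exposed) = 166/461 = 0.36009
p₀ = P(outcome | unexposed) = 342/2438 = 0.14028
Exposure prevalence π = 461/2899 = 0.15902; overall risk P(Y=1) = 0.17523.
Under exogeneity, PAF = [P(Y=1) − p₀]/P(Y=1).
PAF = (0.17523 − 0.14028) / 0.17523 ≈ 0.1995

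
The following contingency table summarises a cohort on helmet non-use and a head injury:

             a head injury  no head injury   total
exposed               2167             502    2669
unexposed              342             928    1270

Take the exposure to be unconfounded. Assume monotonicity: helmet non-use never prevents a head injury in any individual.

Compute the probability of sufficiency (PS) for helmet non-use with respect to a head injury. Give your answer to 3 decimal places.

p₁ = P(outcome | exposed) = 2167/2669 = 0.81191
p₀ = P(outcome | unexposed) = 342/1270 = 0.26929
Under exogeneity and monotonicity, PS = (p₁ − p₀)/(1 − p₀).
PS = (0.81191 − 0.26929) / 0.73071 ≈ 0.7426

PS ≈ 0.743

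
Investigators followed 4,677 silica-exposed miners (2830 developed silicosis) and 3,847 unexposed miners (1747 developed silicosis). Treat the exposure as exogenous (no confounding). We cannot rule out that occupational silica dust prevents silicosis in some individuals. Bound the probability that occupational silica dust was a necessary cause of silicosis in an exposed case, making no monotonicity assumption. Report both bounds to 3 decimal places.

p₁ = P(outcome | exposed) = 2830/4677 = 0.60509
p₀ = P(outcome | unexposed) = 1747/3847 = 0.45412
Under exogeneity alone the bounds on PN are max{0,(p₁−p₀)/p₁} ≤ PN ≤ min{1,(1−p₀)/p₁}.
  lower = (p₁ − p₀)/p₁ = 0.15097 / 0.60509 ≈ 0.2495
  upper = min{1, (1 − p₀)/p₁} = 0.54588 / 0.60509 ≈ 0.9021

0.249 ≤ PN ≤ 0.902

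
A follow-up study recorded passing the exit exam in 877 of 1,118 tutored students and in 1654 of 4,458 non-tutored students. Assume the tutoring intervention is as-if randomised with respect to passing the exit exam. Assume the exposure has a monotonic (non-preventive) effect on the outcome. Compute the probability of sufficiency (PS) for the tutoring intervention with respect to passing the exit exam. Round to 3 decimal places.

PS ≈ 0.657

p₁ = P(outcome | exposed) = 877/1118 = 0.78444
p₀ = P(outcome | unexposed) = 1654/4458 = 0.37102
Under exogeneity and monotonicity, PS = (p₁ − p₀) / (1 − p₀).
PS = (0.78444 − 0.37102) / (1 − 0.37102) = 0.41342 / 0.62898 ≈ 0.6573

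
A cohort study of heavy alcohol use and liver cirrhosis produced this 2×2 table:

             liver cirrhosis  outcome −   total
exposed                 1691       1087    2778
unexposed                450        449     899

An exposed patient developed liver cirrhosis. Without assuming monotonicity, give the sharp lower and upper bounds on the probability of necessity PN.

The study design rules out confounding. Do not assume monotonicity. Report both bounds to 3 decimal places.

0.178 ≤ PN ≤ 0.820

p₁ = P(outcome | exposed) = 1691/2778 = 0.60871
p₀ = P(outcome | unexposed) = 450/899 = 0.50056
Under exogeneity alone the bounds on PN are max{0,(p₁−p₀)/p₁} ≤ PN ≤ min{1,(1−p₀)/p₁}.
  lower = (p₁ − p₀)/p₁ = 0.10816 / 0.60871 ≈ 0.1777
  upper = min{1, (1 − p₀)/p₁} = 0.49944 / 0.60871 ≈ 0.8205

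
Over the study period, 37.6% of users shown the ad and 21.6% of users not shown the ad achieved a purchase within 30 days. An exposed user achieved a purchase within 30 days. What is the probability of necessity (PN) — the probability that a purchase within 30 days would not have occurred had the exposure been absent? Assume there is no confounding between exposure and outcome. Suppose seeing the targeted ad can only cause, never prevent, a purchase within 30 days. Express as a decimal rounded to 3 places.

PN ≈ 0.426

p₁ = 0.376, p₀ = 0.216.
Under exogeneity and monotonicity, PN = (p₁ − p₀) / p₁.
PN = (0.376 − 0.216) / 0.376 = 0.16 / 0.376 ≈ 0.4255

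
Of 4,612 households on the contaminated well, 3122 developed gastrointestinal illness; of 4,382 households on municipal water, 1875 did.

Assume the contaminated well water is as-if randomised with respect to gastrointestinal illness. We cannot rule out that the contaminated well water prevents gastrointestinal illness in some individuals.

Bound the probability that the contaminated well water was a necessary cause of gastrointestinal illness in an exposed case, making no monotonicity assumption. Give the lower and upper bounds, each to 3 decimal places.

0.368 ≤ PN ≤ 0.845

p₁ = P(outcome | exposed) = 3122/4612 = 0.67693
p₀ = P(outcome | unexposed) = 1875/4382 = 0.42789
Under exogeneity alone the bounds on PN are max{0,(p₁−p₀)/p₁} ≤ PN ≤ min{1,(1−p₀)/p₁}.
  lower = (p₁ − p₀)/p₁ = 0.24904 / 0.67693 ≈ 0.3679
  upper = min{1, (1 − p₀)/p₁} = 0.57211 / 0.67693 ≈ 0.8452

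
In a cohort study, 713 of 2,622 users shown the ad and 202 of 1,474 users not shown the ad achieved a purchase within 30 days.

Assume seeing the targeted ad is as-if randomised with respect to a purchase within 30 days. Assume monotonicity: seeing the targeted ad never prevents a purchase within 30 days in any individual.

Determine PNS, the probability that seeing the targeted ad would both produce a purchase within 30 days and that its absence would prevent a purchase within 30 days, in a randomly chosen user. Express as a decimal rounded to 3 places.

PNS ≈ 0.135

p₁ = P(outcome | exposed) = 713/2622 = 0.27193
p₀ = P(outcome | unexposed) = 202/1474 = 0.13704
Under exogeneity and monotonicity, PNS = p₁ − p₀.
PNS = 0.27193 − 0.13704 = 0.13489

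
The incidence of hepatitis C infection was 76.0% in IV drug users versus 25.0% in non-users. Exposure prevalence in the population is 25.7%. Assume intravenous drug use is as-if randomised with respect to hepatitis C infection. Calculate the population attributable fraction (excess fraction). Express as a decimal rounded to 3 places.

p₁ = 0.76, p₀ = 0.25.
Overall risk P(Y=1) = π·p₁ + (1−π)·p₀ = 0.257×0.76 + 0.743×0.25 = 0.38107.
Under exogeneity, PAF = [P(Y=1) − p₀] / P(Y=1).
PAF = (0.38107 − 0.25) / 0.38107 ≈ 0.3440

PAF ≈ 0.344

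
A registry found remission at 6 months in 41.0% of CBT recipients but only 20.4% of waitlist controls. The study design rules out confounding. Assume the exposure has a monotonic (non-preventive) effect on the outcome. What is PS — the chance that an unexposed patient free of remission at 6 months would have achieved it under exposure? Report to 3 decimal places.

p₁ = 0.41, p₀ = 0.204.
Under exogeneity and monotonicity, PS = (p₁ − p₀) / (1 − p₀).
PS = (0.41 − 0.204) / (1 − 0.204) = 0.206 / 0.796 ≈ 0.2588

PS ≈ 0.259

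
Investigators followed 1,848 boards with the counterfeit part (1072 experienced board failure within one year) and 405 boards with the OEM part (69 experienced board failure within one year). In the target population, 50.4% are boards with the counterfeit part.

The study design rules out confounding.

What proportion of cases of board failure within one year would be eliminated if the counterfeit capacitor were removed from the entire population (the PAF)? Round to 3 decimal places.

p₁ = P(outcome | exposed) = 1072/1848 = 0.58009
p₀ = P(outcome | unexposed) = 69/405 = 0.17037
Overall risk P(Y=1) = π·p₁ + (1−π)·p₀ = 0.504×0.58009 + 0.496×0.17037 = 0.37687.
Under exogeneity, PAF = [P(Y=1) − p₀] / P(Y=1).
PAF = (0.37687 − 0.17037) / 0.37687 ≈ 0.5479

PAF ≈ 0.548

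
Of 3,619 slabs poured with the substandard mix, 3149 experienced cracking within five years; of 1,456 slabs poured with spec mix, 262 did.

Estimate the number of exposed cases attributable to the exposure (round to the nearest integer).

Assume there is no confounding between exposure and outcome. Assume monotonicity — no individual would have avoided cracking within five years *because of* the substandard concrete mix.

p₁ = P(outcome | exposed) = 3149/3619 = 0.87013
p₀ = P(outcome | unexposed) = 262/1456 = 0.17995
PN = (p₁ − p₀)/p₁ = (0.87013 − 0.17995) / 0.87013 ≈ 0.79320.
Attributable cases ≈ PN × (exposed cases) = 0.79320 × 3149 ≈ 2497.78.

about 2498 cases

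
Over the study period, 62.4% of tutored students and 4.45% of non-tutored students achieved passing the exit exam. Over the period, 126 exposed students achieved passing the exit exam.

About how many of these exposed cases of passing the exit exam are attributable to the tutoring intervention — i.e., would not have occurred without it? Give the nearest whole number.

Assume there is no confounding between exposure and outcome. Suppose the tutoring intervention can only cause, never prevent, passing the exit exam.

p₁ = 0.624, p₀ = 0.0445.
PN = (p₁ − p₀)/p₁ = (0.624 − 0.0445) / 0.624 ≈ 0.92869.
Attributable cases ≈ PN × (exposed cases) = 0.92869 × 126 ≈ 117.01.

about 117 cases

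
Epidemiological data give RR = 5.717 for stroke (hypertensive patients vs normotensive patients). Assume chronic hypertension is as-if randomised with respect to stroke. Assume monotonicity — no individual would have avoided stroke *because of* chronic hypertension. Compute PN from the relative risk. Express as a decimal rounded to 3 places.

Under exogeneity and monotonicity, PN = (RR − 1) / RR = 1 − 1/RR.
PN = (5.717 − 1) / 5.717 = 4.717 / 5.717 ≈ 0.8251

PN ≈ 0.825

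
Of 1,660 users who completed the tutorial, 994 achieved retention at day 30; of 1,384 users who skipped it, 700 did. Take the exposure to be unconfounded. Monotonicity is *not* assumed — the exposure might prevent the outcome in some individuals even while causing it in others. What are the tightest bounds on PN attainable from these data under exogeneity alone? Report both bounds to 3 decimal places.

p₁ = P(outcome | exposed) = 994/1660 = 0.5988
p₀ = P(outcome | unexposed) = 700/1384 = 0.50578
Under exogeneity alone the bounds on PN are max{0,(p₁−p₀)/p₁} ≤ PN ≤ min{1,(1−p₀)/p₁}.
  lower = (p₁ − p₀)/p₁ = 0.093015 / 0.5988 ≈ 0.1553
  upper = min{1, (1 − p₀)/p₁} = 0.49422 / 0.5988 ≈ 0.8254

0.155 ≤ PN ≤ 0.825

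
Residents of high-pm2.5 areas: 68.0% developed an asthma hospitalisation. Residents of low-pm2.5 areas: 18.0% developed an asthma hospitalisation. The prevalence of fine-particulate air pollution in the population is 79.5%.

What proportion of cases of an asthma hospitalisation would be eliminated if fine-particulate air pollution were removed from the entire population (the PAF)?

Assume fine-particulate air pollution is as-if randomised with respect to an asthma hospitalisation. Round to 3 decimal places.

PAF ≈ 0.688

p₁ = 0.68, p₀ = 0.18.
Overall risk P(Y=1) = π·p₁ + (1−π)·p₀ = 0.795×0.68 + 0.205×0.18 = 0.5775.
Under exogeneity, PAF = [P(Y=1) − p₀] / P(Y=1).
PAF = (0.5775 − 0.18) / 0.5775 ≈ 0.6883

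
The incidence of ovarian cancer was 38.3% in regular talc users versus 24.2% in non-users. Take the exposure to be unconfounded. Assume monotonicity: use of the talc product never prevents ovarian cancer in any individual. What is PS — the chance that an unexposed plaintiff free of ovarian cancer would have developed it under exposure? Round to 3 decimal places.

p₁ = 0.383, p₀ = 0.242.
Under exogeneity and monotonicity, PS = (p₁ − p₀) / (1 − p₀).
PS = (0.383 − 0.242) / (1 − 0.242) = 0.141 / 0.758 ≈ 0.1860

PS ≈ 0.186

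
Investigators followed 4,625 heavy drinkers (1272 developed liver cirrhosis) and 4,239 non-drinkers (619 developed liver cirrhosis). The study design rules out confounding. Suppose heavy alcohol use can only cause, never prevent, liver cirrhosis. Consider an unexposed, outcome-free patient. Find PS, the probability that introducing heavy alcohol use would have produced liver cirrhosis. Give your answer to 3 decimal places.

PS ≈ 0.151

p₁ = P(outcome | exposed) = 1272/4625 = 0.27503
p₀ = P(outcome | unexposed) = 619/4239 = 0.14603
Under exogeneity and monotonicity, PS = (p₁ − p₀) / (1 − p₀).
PS = (0.27503 − 0.14603) / (1 − 0.14603) = 0.129 / 0.85397 ≈ 0.1511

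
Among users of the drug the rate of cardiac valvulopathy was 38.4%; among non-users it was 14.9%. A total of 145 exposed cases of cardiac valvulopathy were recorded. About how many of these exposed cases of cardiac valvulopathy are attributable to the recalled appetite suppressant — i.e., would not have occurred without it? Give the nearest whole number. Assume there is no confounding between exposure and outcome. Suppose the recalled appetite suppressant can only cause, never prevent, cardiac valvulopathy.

p₁ = 0.384, p₀ = 0.149.
PN = (p₁ − p₀)/p₁ = (0.384 − 0.149) / 0.384 ≈ 0.61198.
Attributable cases ≈ PN × (exposed cases) = 0.61198 × 145 ≈ 88.74.

about 89 cases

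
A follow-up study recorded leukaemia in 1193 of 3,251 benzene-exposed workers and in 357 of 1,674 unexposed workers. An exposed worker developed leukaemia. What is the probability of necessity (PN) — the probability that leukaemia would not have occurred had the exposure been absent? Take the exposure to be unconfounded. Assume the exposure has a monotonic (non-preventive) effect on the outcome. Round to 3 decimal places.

p₁ = P(outcome | exposed) = 1193/3251 = 0.36696
p₀ = P(outcome | unexposed) = 357/1674 = 0.21326
Under exogeneity and monotonicity, PN = (p₁ − p₀) / p₁.
PN = (0.36696 − 0.21326) / 0.36696 = 0.1537 / 0.36696 ≈ 0.4188

PN ≈ 0.419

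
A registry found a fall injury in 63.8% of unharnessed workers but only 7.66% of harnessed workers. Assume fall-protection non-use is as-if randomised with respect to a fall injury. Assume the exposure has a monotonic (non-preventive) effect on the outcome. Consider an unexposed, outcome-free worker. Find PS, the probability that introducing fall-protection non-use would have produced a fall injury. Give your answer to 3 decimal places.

PS ≈ 0.608

p₁ = 0.638, p₀ = 0.0766.
Under exogeneity and monotonicity, PS = (p₁ − p₀) / (1 − p₀).
PS = (0.638 − 0.0766) / (1 − 0.0766) = 0.5614 / 0.9234 ≈ 0.6080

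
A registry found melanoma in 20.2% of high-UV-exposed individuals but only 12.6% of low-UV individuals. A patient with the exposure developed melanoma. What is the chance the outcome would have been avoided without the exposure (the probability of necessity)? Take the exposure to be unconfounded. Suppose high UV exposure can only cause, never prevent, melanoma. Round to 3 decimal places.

p₁ = 0.202, p₀ = 0.126.
Under exogeneity and monotonicity, PN = (p₁ − p₀) / p₁.
PN = (0.202 − 0.126) / 0.202 = 0.076 / 0.202 ≈ 0.3762

PN ≈ 0.376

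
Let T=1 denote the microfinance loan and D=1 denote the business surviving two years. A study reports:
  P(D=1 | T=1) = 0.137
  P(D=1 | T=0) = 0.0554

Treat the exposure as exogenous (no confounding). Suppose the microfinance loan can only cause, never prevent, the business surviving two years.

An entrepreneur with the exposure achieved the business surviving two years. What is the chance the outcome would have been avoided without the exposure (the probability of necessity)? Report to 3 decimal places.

PN ≈ 0.596

Let p₁ = 0.137, p₀ = 0.0554.
Under exogeneity and monotonicity, PN = (p₁ − p₀) / p₁.
PN = (0.137 − 0.0554) / 0.137 = 0.0816 / 0.137 ≈ 0.5956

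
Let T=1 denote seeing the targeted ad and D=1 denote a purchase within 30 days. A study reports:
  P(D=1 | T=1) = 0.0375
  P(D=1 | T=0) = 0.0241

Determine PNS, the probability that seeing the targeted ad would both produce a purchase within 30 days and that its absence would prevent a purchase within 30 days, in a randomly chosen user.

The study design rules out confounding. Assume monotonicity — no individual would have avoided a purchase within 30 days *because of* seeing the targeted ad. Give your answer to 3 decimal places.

PNS ≈ 0.013

Let p₁ = 0.0375, p₀ = 0.0241.
Under exogeneity and monotonicity, PNS = p₁ − p₀.
PNS = 0.0375 − 0.0241 = 0.0134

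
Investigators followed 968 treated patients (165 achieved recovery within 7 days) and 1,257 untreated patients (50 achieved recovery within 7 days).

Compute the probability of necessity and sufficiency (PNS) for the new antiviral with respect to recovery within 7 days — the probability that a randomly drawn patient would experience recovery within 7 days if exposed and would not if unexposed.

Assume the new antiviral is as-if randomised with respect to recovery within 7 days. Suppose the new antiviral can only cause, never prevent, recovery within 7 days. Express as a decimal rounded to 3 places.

p₁ = P(outcome | exposed) = 165/968 = 0.17045
p₀ = P(outcome | unexposed) = 50/1257 = 0.039777
Under exogeneity and monotonicity, PNS = p₁ − p₀.
PNS = 0.17045 − 0.039777 = 0.13068

PNS ≈ 0.131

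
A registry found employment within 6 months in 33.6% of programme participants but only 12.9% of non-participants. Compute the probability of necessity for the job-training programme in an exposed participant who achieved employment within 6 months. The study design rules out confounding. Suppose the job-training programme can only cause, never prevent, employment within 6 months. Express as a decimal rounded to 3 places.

p₁ = 0.336, p₀ = 0.129.
Under exogeneity and monotonicity, PN = (p₁ − p₀) / p₁.
PN = (0.336 − 0.129) / 0.336 = 0.207 / 0.336 ≈ 0.6161

PN ≈ 0.616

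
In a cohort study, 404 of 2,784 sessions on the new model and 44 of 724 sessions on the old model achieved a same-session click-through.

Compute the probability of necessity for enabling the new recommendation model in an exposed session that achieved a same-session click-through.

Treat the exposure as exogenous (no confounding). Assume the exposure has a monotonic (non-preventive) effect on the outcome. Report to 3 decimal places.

p₁ = P(outcome | exposed) = 404/2784 = 0.14511
p₀ = P(outcome | unexposed) = 44/724 = 0.060773
Under exogeneity and monotonicity, PN = (p₁ − p₀) / p₁.
PN = (0.14511 − 0.060773) / 0.14511 = 0.084341 / 0.14511 ≈ 0.5812

PN ≈ 0.581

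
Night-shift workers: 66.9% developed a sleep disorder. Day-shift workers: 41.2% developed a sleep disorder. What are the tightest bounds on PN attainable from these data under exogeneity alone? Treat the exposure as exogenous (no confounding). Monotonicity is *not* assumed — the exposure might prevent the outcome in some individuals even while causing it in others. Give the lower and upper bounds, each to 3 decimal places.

0.384 ≤ PN ≤ 0.879

p₁ = 0.669, p₀ = 0.412.
Under exogeneity alone the bounds on PN are max{0,(p₁−p₀)/p₁} ≤ PN ≤ min{1,(1−p₀)/p₁}.
  lower = (p₁ − p₀)/p₁ = 0.257 / 0.669 ≈ 0.3842
  upper = min{1, (1 − p₀)/p₁} = 0.588 / 0.669 ≈ 0.8789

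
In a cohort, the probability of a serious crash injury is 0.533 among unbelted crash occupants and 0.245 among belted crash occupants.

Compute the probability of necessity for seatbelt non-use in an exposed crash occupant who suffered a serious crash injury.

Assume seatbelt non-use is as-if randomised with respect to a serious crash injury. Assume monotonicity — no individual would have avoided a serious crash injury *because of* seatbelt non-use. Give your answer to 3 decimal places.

PN ≈ 0.540

Let p₁ = 0.533, p₀ = 0.245.
Under exogeneity and monotonicity, PN = (p₁ − p₀) / p₁.
PN = (0.533 − 0.245) / 0.533 = 0.288 / 0.533 ≈ 0.5403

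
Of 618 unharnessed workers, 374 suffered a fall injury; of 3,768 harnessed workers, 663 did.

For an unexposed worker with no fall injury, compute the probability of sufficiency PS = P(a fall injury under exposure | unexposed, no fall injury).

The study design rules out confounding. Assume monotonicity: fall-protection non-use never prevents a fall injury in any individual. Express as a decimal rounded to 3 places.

PS ≈ 0.521

p₁ = P(outcome | exposed) = 374/618 = 0.60518
p₀ = P(outcome | unexposed) = 663/3768 = 0.17596
Under exogeneity and monotonicity, PS = (p₁ − p₀) / (1 − p₀).
PS = (0.60518 − 0.17596) / (1 − 0.17596) = 0.42922 / 0.82404 ≈ 0.5209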